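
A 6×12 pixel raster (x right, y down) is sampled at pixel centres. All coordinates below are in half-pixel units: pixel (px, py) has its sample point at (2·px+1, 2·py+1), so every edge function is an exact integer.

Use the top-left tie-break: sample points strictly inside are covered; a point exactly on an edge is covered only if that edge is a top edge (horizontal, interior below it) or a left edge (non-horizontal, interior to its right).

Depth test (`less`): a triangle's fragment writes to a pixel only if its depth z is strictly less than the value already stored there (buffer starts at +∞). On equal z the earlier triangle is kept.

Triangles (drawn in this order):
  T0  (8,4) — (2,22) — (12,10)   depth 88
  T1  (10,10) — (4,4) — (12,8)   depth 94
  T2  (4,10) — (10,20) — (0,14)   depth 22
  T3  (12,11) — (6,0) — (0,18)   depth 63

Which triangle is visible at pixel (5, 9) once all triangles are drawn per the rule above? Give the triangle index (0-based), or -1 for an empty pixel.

T0:
  2·area = 108  (B↔C swapped to make it positive)
  edge (8, 4)→(12, 10): d=(4,6) right/bottom  bias=-1
  edge (12, 10)→(2, 22): d=(-10,12) right/bottom  bias=-1
  edge (2, 22)→(8, 4): d=(6,-18) top-left  bias=+0
    (4,0)@(9, 1): e=[-18,126,0] → ·  [on edge]
    (3,3)@(7, 7): e=[18,90,0] → #  [on edge]
    (4,3)@(9, 7): e=[6,66,36] → #
    (5,3)@(11, 7): e=[-6,42,72] → ·
    (3,4)@(7, 9): e=[26,70,12] → #
    (5,4)@(11, 9): e=[2,22,84] → #
    (3,5)@(7, 11): e=[34,50,24] → #
    (2,6)@(5, 13): e=[54,54,0] → #  [on edge]
    (5,6)@(11, 13): e=[18,-18,108] → ·
    (2,7)@(5, 15): e=[62,34,12] → #
    (4,7)@(9, 15): e=[38,-14,84] → ·
    (2,8)@(5, 17): e=[70,14,24] → #
    (1,9)@(3, 19): e=[90,18,0] → #  [on edge]
  covered (15 px):
    · · · · · ·
    · · · · · ·
    · · · · · ·
    · · · # # ·
    · · · # # #
    · · · # # #
    · · # # # ·
    · · # # · ·
    · · # · · ·
    · # · · · ·
    · · · · · ·
    · · · · · ·
T1:
  2·area = 24
  edge (10, 10)→(4, 4): d=(-6,-6) top-left  bias=+0
  edge (4, 4)→(12, 8): d=(8,4) right/bottom  bias=-1
  edge (12, 8)→(10, 10): d=(-2,2) right/bottom  bias=-1
    (0,0)@(1, 1): e=[0,-12,36] → ·  [on edge]
    (1,1)@(3, 3): e=[0,-4,28] → ·  [on edge]
    (2,2)@(5, 5): e=[0,4,20] → #  [on edge]
    (3,2)@(7, 5): e=[12,-4,16] → ·
    (2,3)@(5, 7): e=[-12,20,16] → ·
    (3,3)@(7, 7): e=[0,12,12] → #  [on edge]
    (4,3)@(9, 7): e=[12,4,8] → #
    (5,3)@(11, 7): e=[24,-4,4] → ·
    (3,4)@(7, 9): e=[-12,28,8] → ·
    (4,4)@(9, 9): e=[0,20,4] → #  [on edge]
    (5,4)@(11, 9): e=[12,12,0] → ·  [on edge]
    (4,5)@(9, 11): e=[-12,36,0] → ·  [on edge]
    (5,5)@(11, 11): e=[0,28,-4] → ·  [on edge]
    (3,6)@(7, 13): e=[-36,60,0] → ·  [on edge]
    (2,7)@(5, 15): e=[-60,84,0] → ·  [on edge]
    (1,8)@(3, 17): e=[-84,108,0] → ·  [on edge]
    (0,9)@(1, 19): e=[-108,132,0] → ·  [on edge]
  covered (4 px):
    · · · · · ·
    · · · · · ·
    · · # · · ·
    · · · # # ·
    · · · · # ·
    · · · · · ·
    · · · · · ·
    · · · · · ·
    · · · · · ·
    · · · · · ·
    · · · · · ·
    · · · · · ·
T2:
  2·area = 64
  edge (4, 10)→(10, 20): d=(6,10) right/bottom  bias=-1
  edge (10, 20)→(0, 14): d=(-10,-6) top-left  bias=+0
  edge (0, 14)→(4, 10): d=(4,-4) top-left  bias=+0
    (5,1)@(11, 3): e=[-112,176,0] → ·  [on edge]
    (0,2)@(1, 5): e=[0,96,-32] → ·  [on edge]
    (4,2)@(9, 5): e=[-80,144,0] → ·  [on edge]
    (3,3)@(7, 7): e=[-48,112,0] → ·  [on edge]
    (2,4)@(5, 9): e=[-16,80,0] → ·  [on edge]
    (1,5)@(3, 11): e=[16,48,0] → #  [on edge]
    (2,5)@(5, 11): e=[-4,60,8] → ·
    (0,6)@(1, 13): e=[48,16,0] → #  [on edge]
    (2,6)@(5, 13): e=[8,40,16] → #
    (3,6)@(7, 13): e=[-12,52,24] → ·
    (0,7)@(1, 15): e=[60,-4,8] → ·
    (1,7)@(3, 15): e=[40,8,16] → #
    (3,7)@(7, 15): e=[0,32,32] → ·  [on edge]
    (2,8)@(5, 17): e=[32,0,32] → #  [on edge]
  covered (9 px):
    · · · · · ·
    · · · · · ·
    · · · · · ·
    · · · · · ·
    · · · · · ·
    · # · · · ·
    # # # · · ·
    · # # · · ·
    · · # # · ·
    · · · · # ·
    · · · · · ·
    · · · · · ·
T3:
  2·area = 174  (B↔C swapped to make it positive)
  edge (12, 11)→(0, 18): d=(-12,7) right/bottom  bias=-1
  edge (0, 18)→(6, 0): d=(6,-18) top-left  bias=+0
  edge (6, 0)→(12, 11): d=(6,11) right/bottom  bias=-1
    (2,1)@(5, 3): e=[145,0,29] → #  [on edge]
    (3,1)@(7, 3): e=[131,36,7] → #
    (4,1)@(9, 3): e=[117,72,-15] → ·
    (2,2)@(5, 5): e=[121,12,41] → #
    (4,2)@(9, 5): e=[93,84,-3] → ·
    (2,3)@(5, 7): e=[97,24,53] → #
    (4,3)@(9, 7): e=[69,96,9] → #
    (5,3)@(11, 7): e=[55,132,-13] → ·
    (1,4)@(3, 9): e=[87,0,87] → #  [on edge]
    (5,4)@(11, 9): e=[31,144,-1] → ·
    (1,5)@(3, 11): e=[63,12,99] → #
    (5,5)@(11, 11): e=[7,156,11] → #
    (0,7)@(1, 15): e=[29,0,145] → #  [on edge]
  covered (23 px):
    · · · · · ·
    · · # # · ·
    · · # # · ·
    · · # # # ·
    · # # # # ·
    · # # # # #
    · # # # · ·
    # # # · · ·
    # · · · · ·
    · · · · · ·
    · · · · · ·
    · · · · · ·

Z-buffer (winner per pixel, '.' = empty):
  . . . . . .
  . . 3 3 . .
  . . 3 3 . .
  . . 3 3 3 .
  . 3 3 3 3 0
  . 2 3 3 3 3
  2 2 2 3 0 .
  3 2 2 0 . .
  3 . 2 2 . .
  . 0 . . 2 .
  . . . . . .
  . . . . . .

Answer: -1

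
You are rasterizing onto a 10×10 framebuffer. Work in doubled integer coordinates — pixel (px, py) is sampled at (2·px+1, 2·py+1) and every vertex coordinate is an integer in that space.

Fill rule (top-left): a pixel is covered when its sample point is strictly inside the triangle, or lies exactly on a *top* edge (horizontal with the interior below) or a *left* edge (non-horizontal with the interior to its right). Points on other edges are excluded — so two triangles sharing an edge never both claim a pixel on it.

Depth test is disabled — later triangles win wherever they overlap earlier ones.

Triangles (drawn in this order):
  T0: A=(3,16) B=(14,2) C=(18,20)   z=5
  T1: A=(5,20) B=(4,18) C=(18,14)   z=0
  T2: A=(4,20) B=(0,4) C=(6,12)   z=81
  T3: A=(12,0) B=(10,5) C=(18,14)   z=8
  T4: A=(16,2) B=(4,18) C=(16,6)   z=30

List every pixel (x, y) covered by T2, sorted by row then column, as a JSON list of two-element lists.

T0:
  2·area = 254
  edge (3, 16)→(14, 2): d=(11,-14) top-left  bias=+0
  edge (14, 2)→(18, 20): d=(4,18) right/bottom  bias=-1
  edge (18, 20)→(3, 16): d=(-15,-4) top-left  bias=+0
    (6,2)@(13, 5): e=[19,30,205] → #
    (7,2)@(15, 5): e=[47,-6,213] → ·
    (5,3)@(11, 7): e=[13,74,167] → #
    (7,3)@(15, 7): e=[69,2,183] → #
    (8,3)@(17, 7): e=[97,-34,191] → ·
    (4,4)@(9, 9): e=[7,118,129] → #
    (8,4)@(17, 9): e=[119,-26,161] → ·
    (3,5)@(7, 11): e=[1,162,91] → #
    (8,5)@(17, 11): e=[141,-18,131] → ·
    (3,6)@(7, 13): e=[23,170,61] → #
    (8,6)@(17, 13): e=[163,-10,101] → ·
    (2,7)@(5, 15): e=[17,214,23] → #
  covered (32 px):
    · · · · · · · · · ·
    · · · · · · · · · ·
    · · · · · · # · · ·
    · · · · · # # # · ·
    · · · · # # # # · ·
    · · · # # # # # · ·
    · · · # # # # # · ·
    · · # # # # # # · ·
    · · · # # # # # # ·
    · · · · · · · # # ·
T1:
  2·area = 32
  edge (5, 20)→(4, 18): d=(-1,-2) top-left  bias=+0
  edge (4, 18)→(18, 14): d=(14,-4) top-left  bias=+0
  edge (18, 14)→(5, 20): d=(-13,6) right/bottom  bias=-1
    (7,7)@(15, 15): e=[25,2,5] → #
    (8,7)@(17, 15): e=[29,10,-7] → ·
    (4,8)@(9, 17): e=[11,6,15] → #
    (5,8)@(11, 17): e=[15,14,3] → #
    (6,8)@(13, 17): e=[19,22,-9] → ·
    (7,8)@(15, 17): e=[23,30,-21] → ·
    (2,9)@(5, 19): e=[1,18,13] → #
    (3,9)@(7, 19): e=[5,26,1] → #
    (4,9)@(9, 19): e=[9,34,-11] → ·
    (5,9)@(11, 19): e=[13,42,-23] → ·
  covered (5 px):
    · · · · · · · · · ·
    · · · · · · · · · ·
    · · · · · · · · · ·
    · · · · · · · · · ·
    · · · · · · · · · ·
    · · · · · · · · · ·
    · · · · · · · · · ·
    · · · · · · · # · ·
    · · · · # # · · · ·
    · · # # · · · · · ·
T2:
  2·area = 64
  edge (4, 20)→(0, 4): d=(-4,-16) top-left  bias=+0
  edge (0, 4)→(6, 12): d=(6,8) right/bottom  bias=-1
  edge (6, 12)→(4, 20): d=(-2,8) right/bottom  bias=-1
    (0,3)@(1, 7): e=[4,10,50] → #
    (1,3)@(3, 7): e=[36,-6,34] → ·
    (0,4)@(1, 9): e=[-4,22,46] → ·
    (1,4)@(3, 9): e=[28,6,30] → #
    (2,4)@(5, 9): e=[60,-10,14] → ·
    (1,5)@(3, 11): e=[20,18,26] → #
    (2,5)@(5, 11): e=[52,2,10] → #
    (3,5)@(7, 11): e=[84,-14,-6] → ·
    (1,6)@(3, 13): e=[12,30,22] → #
    (3,6)@(7, 13): e=[76,-2,-10] → ·
    (1,7)@(3, 15): e=[4,42,18] → #
    (3,7)@(7, 15): e=[68,10,-14] → ·
  covered (8 px):
    · · · · · · · · · ·
    · · · · · · · · · ·
    · · · · · · · · · ·
    # · · · · · · · · ·
    · # · · · · · · · ·
    · # # · · · · · · ·
    · # # · · · · · · ·
    · # # · · · · · · ·
    · · · · · · · · · ·
    · · · · · · · · · ·
T3:
  2·area = 58  (B↔C swapped to make it positive)
  edge (12, 0)→(18, 14): d=(6,14) right/bottom  bias=-1
  edge (18, 14)→(10, 5): d=(-8,-9) top-left  bias=+0
  edge (10, 5)→(12, 0): d=(2,-5) top-left  bias=+0
    (5,1)@(11, 3): e=[32,25,1] → #
    (6,1)@(13, 3): e=[4,43,11] → #
    (7,1)@(15, 3): e=[-24,61,21] → ·
    (5,2)@(11, 5): e=[44,9,5] → #
    (7,2)@(15, 5): e=[-12,45,25] → ·
    (5,3)@(11, 7): e=[56,-7,9] → ·
    (6,3)@(13, 7): e=[28,11,19] → #
    (7,3)@(15, 7): e=[0,29,29] → ·  [on edge]
    (6,4)@(13, 9): e=[40,-5,23] → ·
    (7,4)@(15, 9): e=[12,13,33] → #
    (8,4)@(17, 9): e=[-16,31,43] → ·
    (7,5)@(15, 11): e=[24,-3,37] → ·
  covered (6 px):
    · · · · · · · · · ·
    · · · · · # # · · ·
    · · · · · # # · · ·
    · · · · · · # · · ·
    · · · · · · · # · ·
    · · · · · · · · · ·
    · · · · · · · · · ·
    · · · · · · · · · ·
    · · · · · · · · · ·
    · · · · · · · · · ·
T4:
  2·area = 48  (B↔C swapped to make it positive)
  edge (16, 2)→(16, 6): d=(0,4) right/bottom  bias=-1
  edge (16, 6)→(4, 18): d=(-12,12) right/bottom  bias=-1
  edge (4, 18)→(16, 2): d=(12,-16) top-left  bias=+0
    (9,1)@(19, 3): e=[-12,0,60] → ·  [on edge]
    (7,2)@(15, 5): e=[4,24,20] → #
    (8,2)@(17, 5): e=[-4,0,52] → ·  [on edge]
    (6,3)@(13, 7): e=[12,24,12] → #
    (7,3)@(15, 7): e=[4,0,44] → ·  [on edge]
    (5,4)@(11, 9): e=[20,24,4] → #
    (6,4)@(13, 9): e=[12,0,36] → ·  [on edge]
    (5,5)@(11, 11): e=[20,0,28] → ·  [on edge]
    (4,6)@(9, 13): e=[28,0,20] → ·  [on edge]
    (3,7)@(7, 15): e=[36,0,12] → ·  [on edge]
    (2,8)@(5, 17): e=[44,0,4] → ·  [on edge]
    (1,9)@(3, 19): e=[52,0,-4] → ·  [on edge]
  covered (3 px):
    · · · · · · · · · ·
    · · · · · · · · · ·
    · · · · · · · # · ·
    · · · · · · # · · ·
    · · · · · # · · · ·
    · · · · · · · · · ·
    · · · · · · · · · ·
    · · · · · · · · · ·
    · · · · · · · · · ·
    · · · · · · · · · ·

Answer: [[0,3],[1,4],[1,5],[2,5],[1,6],[2,6],[1,7],[2,7]]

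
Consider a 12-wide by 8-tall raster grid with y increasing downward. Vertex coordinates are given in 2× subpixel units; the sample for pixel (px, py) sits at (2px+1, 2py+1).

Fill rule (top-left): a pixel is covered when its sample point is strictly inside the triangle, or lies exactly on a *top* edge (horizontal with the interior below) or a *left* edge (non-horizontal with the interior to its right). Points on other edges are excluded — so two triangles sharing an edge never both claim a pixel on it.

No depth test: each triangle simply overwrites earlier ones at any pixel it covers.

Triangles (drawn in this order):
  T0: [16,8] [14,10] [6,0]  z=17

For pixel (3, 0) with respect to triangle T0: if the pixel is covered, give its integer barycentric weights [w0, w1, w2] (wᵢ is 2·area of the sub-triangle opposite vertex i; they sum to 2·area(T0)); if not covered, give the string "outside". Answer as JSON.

T0:
  2·area = 36
  edge (16, 8)→(14, 10): d=(-2,2) right/bottom  bias=-1
  edge (14, 10)→(6, 0): d=(-8,-10) top-left  bias=+0
  edge (6, 0)→(16, 8): d=(10,8) right/bottom  bias=-1
    (3,0)@(7, 1): e=[32,2,2] → █
    (4,0)@(9, 1): e=[28,22,-14] → ·
    (11,0)@(23, 1): e=[0,162,-126] → ·  [on edge]
    (3,1)@(7, 3): e=[28,-14,22] → ·
    (4,1)@(9, 3): e=[24,6,6] → █
    (5,1)@(11, 3): e=[20,26,-10] → ·
    (10,1)@(21, 3): e=[0,126,-90] → ·  [on edge]
    (4,2)@(9, 5): e=[20,-10,26] → ·
    (5,2)@(11, 5): e=[16,10,10] → █
    (6,2)@(13, 5): e=[12,30,-6] → ·
    (9,2)@(19, 5): e=[0,90,-54] → ·  [on edge]
    (5,3)@(11, 7): e=[12,-6,30] → ·
    (8,3)@(17, 7): e=[0,54,-18] → ·  [on edge]
    (7,4)@(15, 9): e=[0,18,18] → ·  [on edge]
    (6,5)@(13, 11): e=[0,-18,54] → ·  [on edge]
    (5,6)@(11, 13): e=[0,-54,90] → ·  [on edge]
    (4,7)@(9, 15): e=[0,-90,126] → ·  [on edge]
  covered (4 px):
    · · · █ · · · · · · · ·
    · · · · █ · · · · · · ·
    · · · · · █ · · · · · ·
    · · · · · · █ · · · · ·
    · · · · · · · · · · · ·
    · · · · · · · · · · · ·
    · · · · · · · · · · · ·
    · · · · · · · · · · · ·

Result: [2,2,32]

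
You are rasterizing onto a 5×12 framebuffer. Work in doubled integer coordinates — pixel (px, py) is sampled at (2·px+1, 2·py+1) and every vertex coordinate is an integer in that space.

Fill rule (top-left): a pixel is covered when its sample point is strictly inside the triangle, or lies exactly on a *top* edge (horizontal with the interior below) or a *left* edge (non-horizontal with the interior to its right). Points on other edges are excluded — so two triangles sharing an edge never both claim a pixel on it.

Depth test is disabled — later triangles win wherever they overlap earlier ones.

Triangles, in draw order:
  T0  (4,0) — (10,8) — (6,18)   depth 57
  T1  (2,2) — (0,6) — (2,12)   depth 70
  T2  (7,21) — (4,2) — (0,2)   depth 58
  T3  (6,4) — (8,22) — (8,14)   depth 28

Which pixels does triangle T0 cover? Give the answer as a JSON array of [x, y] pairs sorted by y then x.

T0:
  2·area = 92
  edge (4, 0)→(10, 8): d=(6,8) right/bottom  bias=-1
  edge (10, 8)→(6, 18): d=(-4,10) right/bottom  bias=-1
  edge (6, 18)→(4, 0): d=(-2,-18) top-left  bias=+0
    (2,1)@(5, 3): e=[10,70,12] → #
    (3,1)@(7, 3): e=[-6,50,48] → ·
    (2,2)@(5, 5): e=[22,62,8] → #
    (3,2)@(7, 5): e=[6,42,44] → #
    (4,2)@(9, 5): e=[-10,22,80] → ·
    (2,3)@(5, 7): e=[34,54,4] → #
    (4,3)@(9, 7): e=[2,14,76] → #
    (2,4)@(5, 9): e=[46,46,0] → #  [on edge]
    (2,5)@(5, 11): e=[58,38,-4] → ·
    (3,5)@(7, 11): e=[42,18,32] → #
    (4,5)@(9, 11): e=[26,-2,68] → ·
    (3,6)@(7, 13): e=[54,10,28] → #
  covered (12 px):
    · · · · ·
    · · # · ·
    · · # # ·
    · · # # #
    · · # # #
    · · · # ·
    · · · # ·
    · · · # ·
    · · · · ·
    · · · · ·
    · · · · ·
    · · · · ·
T1:
  2·area = 20  (B↔C swapped to make it positive)
  edge (2, 2)→(2, 12): d=(0,10) right/bottom  bias=-1
  edge (2, 12)→(0, 6): d=(-2,-6) top-left  bias=+0
  edge (0, 6)→(2, 2): d=(2,-4) top-left  bias=+0
    (0,2)@(1, 5): e=[10,8,2] → #
    (1,2)@(3, 5): e=[-10,20,10] → ·
    (0,3)@(1, 7): e=[10,4,6] → #
    (1,3)@(3, 7): e=[-10,16,14] → ·
    (0,4)@(1, 9): e=[10,0,10] → #  [on edge]
    (1,4)@(3, 9): e=[-10,12,18] → ·
    (0,5)@(1, 11): e=[10,-4,14] → ·
    (1,7)@(3, 15): e=[-10,0,30] → ·  [on edge]
    (2,10)@(5, 21): e=[-30,0,50] → ·  [on edge]
  covered (3 px):
    · · · · ·
    · · · · ·
    # · · · ·
    # · · · ·
    # · · · ·
    · · · · ·
    · · · · ·
    · · · · ·
    · · · · ·
    · · · · ·
    · · · · ·
    · · · · ·
T2:
  2·area = 76  (B↔C swapped to make it positive)
  edge (7, 21)→(0, 2): d=(-7,-19) top-left  bias=+0
  edge (0, 2)→(4, 2): d=(4,0) top-left  bias=+0
  edge (4, 2)→(7, 21): d=(3,19) right/bottom  bias=-1
    (0,1)@(1, 3): e=[12,4,60] → #
    (1,1)@(3, 3): e=[50,4,22] → #
    (2,1)@(5, 3): e=[88,4,-16] → ·
    (0,2)@(1, 5): e=[-2,12,66] → ·
    (1,2)@(3, 5): e=[36,12,28] → #
    (2,2)@(5, 5): e=[74,12,-10] → ·
    (1,3)@(3, 7): e=[22,20,34] → #
    (2,3)@(5, 7): e=[60,20,-4] → ·
    (1,4)@(3, 9): e=[8,28,40] → #
    (2,4)@(5, 9): e=[46,28,2] → #
    (3,4)@(7, 9): e=[84,28,-36] → ·
    (1,5)@(3, 11): e=[-6,36,46] → ·
    (3,10)@(7, 21): e=[0,76,0] → ·  [on edge]
  covered (9 px):
    · · · · ·
    # # · · ·
    · # · · ·
    · # · · ·
    · # # · ·
    · · # · ·
    · · # · ·
    · · # · ·
    · · · · ·
    · · · · ·
    · · · · ·
    · · · · ·
T3:
  2·area = 16  (B↔C swapped to make it positive)
  edge (6, 4)→(8, 14): d=(2,10) right/bottom  bias=-1
  edge (8, 14)→(8, 22): d=(0,8) right/bottom  bias=-1
  edge (8, 22)→(6, 4): d=(-2,-18) top-left  bias=+0
    (3,4)@(7, 9): e=[0,8,8] → ·  [on edge]
    (3,5)@(7, 11): e=[4,8,4] → #
    (4,5)@(9, 11): e=[-16,-8,40] → ·
    (3,6)@(7, 13): e=[8,8,0] → #  [on edge]
    (4,6)@(9, 13): e=[-12,-8,36] → ·
    (3,7)@(7, 15): e=[12,8,-4] → ·
    (4,9)@(9, 19): e=[0,-8,24] → ·  [on edge]
  covered (2 px):
    · · · · ·
    · · · · ·
    · · · · ·
    · · · · ·
    · · · · ·
    · · · # ·
    · · · # ·
    · · · · ·
    · · · · ·
    · · · · ·
    · · · · ·
    · · · · ·

Final: [[2,1],[2,2],[3,2],[2,3],[3,3],[4,3],[2,4],[3,4],[4,4],[3,5],[3,6],[3,7]]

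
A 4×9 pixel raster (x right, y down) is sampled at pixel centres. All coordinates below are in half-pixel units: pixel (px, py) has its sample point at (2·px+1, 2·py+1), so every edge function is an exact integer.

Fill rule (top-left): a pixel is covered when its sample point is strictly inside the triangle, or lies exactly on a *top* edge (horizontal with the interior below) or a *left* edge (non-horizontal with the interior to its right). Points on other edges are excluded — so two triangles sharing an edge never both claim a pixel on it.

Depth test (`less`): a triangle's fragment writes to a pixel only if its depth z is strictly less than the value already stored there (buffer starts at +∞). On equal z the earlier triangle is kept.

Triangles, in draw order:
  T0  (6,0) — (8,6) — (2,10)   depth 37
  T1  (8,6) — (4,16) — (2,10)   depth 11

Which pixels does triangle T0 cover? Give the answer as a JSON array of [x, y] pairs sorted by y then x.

T0:
  2·area = 44
  edge (6, 0)→(8, 6): d=(2,6) right/bottom  bias=-1
  edge (8, 6)→(2, 10): d=(-6,4) right/bottom  bias=-1
  edge (2, 10)→(6, 0): d=(4,-10) top-left  bias=+0
    (2,1)@(5, 3): e=[12,30,2] → █
    (3,1)@(7, 3): e=[0,22,22] → ·  [on edge]
    (2,2)@(5, 5): e=[16,18,10] → █
    (3,2)@(7, 5): e=[4,10,30] → █
    (2,3)@(5, 7): e=[20,6,18] → █
    (3,3)@(7, 7): e=[8,-2,38] → ·
    (1,4)@(3, 9): e=[36,2,6] → █
    (2,4)@(5, 9): e=[24,-6,26] → ·
    (1,5)@(3, 11): e=[40,-10,14] → ·
  covered (5 px):
    · · · ·
    · · █ ·
    · · █ █
    · · █ ·
    · █ · ·
    · · · ·
    · · · ·
    · · · ·
    · · · ·
T1:
  2·area = 44
  edge (8, 6)→(4, 16): d=(-4,10) right/bottom  bias=-1
  edge (4, 16)→(2, 10): d=(-2,-6) top-left  bias=+0
  edge (2, 10)→(8, 6): d=(6,-4) top-left  bias=+0
    (0,3)@(1, 7): e=[66,0,-22] → ·  [on edge]
    (3,3)@(7, 7): e=[6,36,2] → █
    (2,4)@(5, 9): e=[18,20,6] → █
    (3,4)@(7, 9): e=[-2,32,14] → ·
    (1,5)@(3, 11): e=[30,4,10] → █
    (3,5)@(7, 11): e=[-10,28,26] → ·
    (1,6)@(3, 13): e=[22,0,22] → █  [on edge]
    (3,6)@(7, 13): e=[-18,24,38] → ·
    (1,7)@(3, 15): e=[14,-4,34] → ·
    (2,7)@(5, 15): e=[-6,8,42] → ·
  covered (6 px):
    · · · ·
    · · · ·
    · · · ·
    · · · █
    · · █ ·
    · █ █ ·
    · █ █ ·
    · · · ·
    · · · ·

Answer: [[2,1],[2,2],[3,2],[2,3],[1,4]]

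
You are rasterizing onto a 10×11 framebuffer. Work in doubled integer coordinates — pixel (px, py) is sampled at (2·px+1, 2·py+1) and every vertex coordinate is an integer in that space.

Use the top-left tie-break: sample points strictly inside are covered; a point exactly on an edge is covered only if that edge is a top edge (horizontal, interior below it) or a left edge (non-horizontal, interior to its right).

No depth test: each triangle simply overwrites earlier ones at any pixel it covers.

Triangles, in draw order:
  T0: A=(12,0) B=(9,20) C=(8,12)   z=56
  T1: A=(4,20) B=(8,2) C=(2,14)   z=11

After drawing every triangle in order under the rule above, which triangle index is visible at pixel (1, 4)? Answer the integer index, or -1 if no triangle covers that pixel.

T0:
  2·area = 44
  edge (12, 0)→(9, 20): d=(-3,20) right/bottom  bias=-1
  edge (9, 20)→(8, 12): d=(-1,-8) top-left  bias=+0
  edge (8, 12)→(12, 0): d=(4,-12) top-left  bias=+0
    (5,1)@(11, 3): e=[11,33,0] → #  [on edge]
    (6,1)@(13, 3): e=[-29,49,24] → ·
    (5,2)@(11, 5): e=[5,31,8] → #
    (6,2)@(13, 5): e=[-35,47,32] → ·
    (5,3)@(11, 7): e=[-1,29,16] → ·
    (4,4)@(9, 9): e=[33,11,0] → #  [on edge]
    (5,4)@(11, 9): e=[-7,27,24] → ·
    (4,5)@(9, 11): e=[27,9,8] → #
    (5,5)@(11, 11): e=[-13,25,32] → ·
    (4,6)@(9, 13): e=[21,7,16] → #
    (5,6)@(11, 13): e=[-19,23,40] → ·
    (3,7)@(7, 15): e=[55,-11,0] → ·  [on edge]
    (2,10)@(5, 21): e=[77,-33,0] → ·  [on edge]
  covered (8 px):
    · · · · · · · · · ·
    · · · · · # · · · ·
    · · · · · # · · · ·
    · · · · · · · · · ·
    · · · · # · · · · ·
    · · · · # · · · · ·
    · · · · # · · · · ·
    · · · · # · · · · ·
    · · · · # · · · · ·
    · · · · # · · · · ·
    · · · · · · · · · ·
T1:
  2·area = 60  (B↔C swapped to make it positive)
  edge (4, 20)→(2, 14): d=(-2,-6) top-left  bias=+0
  edge (2, 14)→(8, 2): d=(6,-12) top-left  bias=+0
  edge (8, 2)→(4, 20): d=(-4,18) right/bottom  bias=-1
    (3,2)@(7, 5): e=[48,6,6] → #
    (4,2)@(9, 5): e=[60,30,-30] → ·
    (3,3)@(7, 7): e=[44,18,-2] → ·
    (2,4)@(5, 9): e=[28,6,26] → #
    (3,4)@(7, 9): e=[40,30,-10] → ·
    (0,5)@(1, 11): e=[0,-30,90] → ·  [on edge]
    (2,5)@(5, 11): e=[24,18,18] → #
    (3,5)@(7, 11): e=[36,42,-18] → ·
    (1,6)@(3, 13): e=[8,6,46] → #
    (3,6)@(7, 13): e=[32,54,-26] → ·
    (1,7)@(3, 15): e=[4,18,38] → #
    (3,7)@(7, 15): e=[28,66,-34] → ·
    (1,8)@(3, 17): e=[0,30,30] → #  [on edge]
  covered (8 px):
    · · · · · · · · · ·
    · · · · · · · · · ·
    · · · # · · · · · ·
    · · · · · · · · · ·
    · · # · · · · · · ·
    · · # · · · · · · ·
    · # # · · · · · · ·
    · # # · · · · · · ·
    · # · · · · · · · ·
    · · · · · · · · · ·
    · · · · · · · · · ·

Z-buffer (winner per pixel, '.' = empty):
  . . . . . . . . . .
  . . . . . 0 . . . .
  . . . 1 . 0 . . . .
  . . . . . . . . . .
  . . 1 . 0 . . . . .
  . . 1 . 0 . . . . .
  . 1 1 . 0 . . . . .
  . 1 1 . 0 . . . . .
  . 1 . . 0 . . . . .
  . . . . 0 . . . . .
  . . . . . . . . . .

Final: -1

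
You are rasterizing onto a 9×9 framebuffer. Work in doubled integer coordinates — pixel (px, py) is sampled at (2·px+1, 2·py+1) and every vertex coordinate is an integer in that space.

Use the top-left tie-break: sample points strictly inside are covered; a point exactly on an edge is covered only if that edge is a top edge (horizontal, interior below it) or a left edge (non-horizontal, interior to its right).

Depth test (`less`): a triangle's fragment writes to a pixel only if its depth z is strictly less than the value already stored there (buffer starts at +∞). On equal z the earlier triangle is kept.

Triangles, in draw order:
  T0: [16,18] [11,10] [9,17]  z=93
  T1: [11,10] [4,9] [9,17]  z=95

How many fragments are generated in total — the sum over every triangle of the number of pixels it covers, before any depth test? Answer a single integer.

T0:
  2·area = 51  (B↔C swapped to make it positive)
  edge (16, 18)→(9, 17): d=(-7,-1) top-left  bias=+0
  edge (9, 17)→(11, 10): d=(2,-7) top-left  bias=+0
  edge (11, 10)→(16, 18): d=(5,8) right/bottom  bias=-1
    (6,1)@(13, 3): e=[102,0,-51] → .  [on edge]
    (5,5)@(11, 11): e=[44,2,5] → X
    (6,5)@(13, 11): e=[46,16,-11] → .
    (5,6)@(11, 13): e=[30,6,15] → X
    (6,6)@(13, 13): e=[32,20,-1] → .
    (5,7)@(11, 15): e=[16,10,25] → X
    (6,7)@(13, 15): e=[18,24,9] → X
    (7,7)@(15, 15): e=[20,38,-7] → .
    (4,8)@(9, 17): e=[0,0,51] → X  [on edge]
    (7,8)@(15, 17): e=[6,42,3] → X
    (8,8)@(17, 17): e=[8,56,-13] → .
  covered (8 px):
    . . . . . . . . .
    . . . . . . . . .
    . . . . . . . . .
    . . . . . . . . .
    . . . . . . . . .
    . . . . . X . . .
    . . . . . X . . .
    . . . . . X X . .
    . . . . X X X X .
T1:
  2·area = 51  (B↔C swapped to make it positive)
  edge (11, 10)→(9, 17): d=(-2,7) right/bottom  bias=-1
  edge (9, 17)→(4, 9): d=(-5,-8) top-left  bias=+0
  edge (4, 9)→(11, 10): d=(7,1) right/bottom  bias=-1
    (6,1)@(13, 3): e=[0,102,-51] → .  [on edge]
    (3,5)@(7, 11): e=[26,14,11] → X
    (4,5)@(9, 11): e=[12,30,9] → X
    (5,5)@(11, 11): e=[-2,46,7] → .
    (3,6)@(7, 13): e=[22,4,25] → X
    (5,6)@(11, 13): e=[-6,36,21] → .
    (3,7)@(7, 15): e=[18,-6,39] → .
    (4,7)@(9, 15): e=[4,10,37] → X
    (5,7)@(11, 15): e=[-10,26,35] → .
    (4,8)@(9, 17): e=[0,0,51] → .  [on edge]
  covered (5 px):
    . . . . . . . . .
    . . . . . . . . .
    . . . . . . . . .
    . . . . . . . . .
    . . . . . . . . .
    . . . X X . . . .
    . . . X X . . . .
    . . . . X . . . .
    . . . . . . . . .

Final: 13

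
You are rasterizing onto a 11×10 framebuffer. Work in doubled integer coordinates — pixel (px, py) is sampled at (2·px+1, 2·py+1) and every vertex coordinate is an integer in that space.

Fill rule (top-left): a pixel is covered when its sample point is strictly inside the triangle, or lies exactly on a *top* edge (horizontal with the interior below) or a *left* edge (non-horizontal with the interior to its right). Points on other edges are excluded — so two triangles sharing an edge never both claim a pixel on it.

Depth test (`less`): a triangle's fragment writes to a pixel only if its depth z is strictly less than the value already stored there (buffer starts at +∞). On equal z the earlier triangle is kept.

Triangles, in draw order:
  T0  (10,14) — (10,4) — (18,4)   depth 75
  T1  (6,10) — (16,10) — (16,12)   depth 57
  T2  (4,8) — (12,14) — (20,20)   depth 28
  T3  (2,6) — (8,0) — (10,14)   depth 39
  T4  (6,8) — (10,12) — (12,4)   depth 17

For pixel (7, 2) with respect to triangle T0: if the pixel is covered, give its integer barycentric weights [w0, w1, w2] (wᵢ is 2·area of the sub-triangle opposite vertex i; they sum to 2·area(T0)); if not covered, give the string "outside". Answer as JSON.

T0:
  2·area = 80
  edge (10, 14)→(10, 4): d=(0,-10) top-left  bias=+0
  edge (10, 4)→(18, 4): d=(8,0) top-left  bias=+0
  edge (18, 4)→(10, 14): d=(-8,10) right/bottom  bias=-1
    (5,2)@(11, 5): e=[10,8,62] → █
    (6,2)@(13, 5): e=[30,8,42] → █
    (7,2)@(15, 5): e=[50,8,22] → █
    (8,2)@(17, 5): e=[70,8,2] → █
    (9,2)@(19, 5): e=[90,8,-18] → ·
    (5,3)@(11, 7): e=[10,24,46] → █
    (8,3)@(17, 7): e=[70,24,-14] → ·
    (5,4)@(11, 9): e=[10,40,30] → █
    (7,4)@(15, 9): e=[50,40,-10] → ·
    (5,5)@(11, 11): e=[10,56,14] → █
    (6,5)@(13, 11): e=[30,56,-6] → ·
    (5,6)@(11, 13): e=[10,72,-2] → ·
  covered (10 px):
    · · · · · · · · · · ·
    · · · · · · · · · · ·
    · · · · · █ █ █ █ · ·
    · · · · · █ █ █ · · ·
    · · · · · █ █ · · · ·
    · · · · · █ · · · · ·
    · · · · · · · · · · ·
    · · · · · · · · · · ·
    · · · · · · · · · · ·
    · · · · · · · · · · ·
T1:
  2·area = 20
  edge (6, 10)→(16, 10): d=(10,0) top-left  bias=+0
  edge (16, 10)→(16, 12): d=(0,2) right/bottom  bias=-1
  edge (16, 12)→(6, 10): d=(-10,-2) top-left  bias=+0
    (0,4)@(1, 9): e=[-10,30,0] → ·  [on edge]
    (5,5)@(11, 11): e=[10,10,0] → █  [on edge]
    (6,5)@(13, 11): e=[10,6,4] → █
    (7,5)@(15, 11): e=[10,2,8] → █
    (8,5)@(17, 11): e=[10,-2,12] → ·
    (5,6)@(11, 13): e=[30,10,-20] → ·
    (6,6)@(13, 13): e=[30,6,-16] → ·
    (7,6)@(15, 13): e=[30,2,-12] → ·
    (10,6)@(21, 13): e=[30,-10,0] → ·  [on edge]
  covered (3 px):
    · · · · · · · · · · ·
    · · · · · · · · · · ·
    · · · · · · · · · · ·
    · · · · · · · · · · ·
    · · · · · · · · · · ·
    · · · · · █ █ █ · · ·
    · · · · · · · · · · ·
    · · · · · · · · · · ·
    · · · · · · · · · · ·
    · · · · · · · · · · ·
T2:
  degenerate (2·area = 0) — covers nothing
T3:
  2·area = 96
  edge (2, 6)→(8, 0): d=(6,-6) top-left  bias=+0
  edge (8, 0)→(10, 14): d=(2,14) right/bottom  bias=-1
  edge (10, 14)→(2, 6): d=(-8,-8) top-left  bias=+0
    (3,0)@(7, 1): e=[0,16,80] → █  [on edge]
    (4,0)@(9, 1): e=[12,-12,96] → ·
    (2,1)@(5, 3): e=[0,48,48] → █  [on edge]
    (4,1)@(9, 3): e=[24,-8,80] → ·
    (0,2)@(1, 5): e=[-12,108,0] → ·  [on edge]
    (1,2)@(3, 5): e=[0,80,16] → █  [on edge]
    (4,2)@(9, 5): e=[36,-4,64] → ·
    (0,3)@(1, 7): e=[0,112,-16] → ·  [on edge]
    (1,3)@(3, 7): e=[12,84,0] → █  [on edge]
    (4,3)@(9, 7): e=[48,0,48] → ·  [on edge]
    (1,4)@(3, 9): e=[24,88,-16] → ·
    (2,4)@(5, 9): e=[36,60,0] → █  [on edge]
    (3,5)@(7, 11): e=[60,36,0] → █  [on edge]
    (4,6)@(9, 13): e=[84,12,0] → █  [on edge]
    (5,7)@(11, 15): e=[108,-12,0] → ·  [on edge]
    (6,8)@(13, 17): e=[132,-36,0] → ·  [on edge]
    (7,9)@(15, 19): e=[156,-60,0] → ·  [on edge]
  covered (15 px):
    · · · █ · · · · · · ·
    · · █ █ · · · · · · ·
    · █ █ █ · · · · · · ·
    · █ █ █ · · · · · · ·
    · · █ █ █ · · · · · ·
    · · · █ █ · · · · · ·
    · · · · █ · · · · · ·
    · · · · · · · · · · ·
    · · · · · · · · · · ·
    · · · · · · · · · · ·
T4:
  2·area = 40  (B↔C swapped to make it positive)
  edge (6, 8)→(12, 4): d=(6,-4) top-left  bias=+0
  edge (12, 4)→(10, 12): d=(-2,8) right/bottom  bias=-1
  edge (10, 12)→(6, 8): d=(-4,-4) top-left  bias=+0
    (0,1)@(1, 3): e=[-50,90,0] → ·  [on edge]
    (1,2)@(3, 5): e=[-30,70,0] → ·  [on edge]
    (5,2)@(11, 5): e=[2,6,32] → █
    (6,2)@(13, 5): e=[10,-10,40] → ·
    (2,3)@(5, 7): e=[-10,50,0] → ·  [on edge]
    (4,3)@(9, 7): e=[6,18,16] → █
    (6,3)@(13, 7): e=[22,-14,32] → ·
    (3,4)@(7, 9): e=[10,30,0] → █  [on edge]
    (5,4)@(11, 9): e=[26,-2,16] → ·
    (3,5)@(7, 11): e=[22,26,-8] → ·
    (4,5)@(9, 11): e=[30,10,0] → █  [on edge]
    (5,5)@(11, 11): e=[38,-6,8] → ·
    (5,6)@(11, 13): e=[50,-10,0] → ·  [on edge]
    (6,7)@(13, 15): e=[70,-30,0] → ·  [on edge]
    (7,8)@(15, 17): e=[90,-50,0] → ·  [on edge]
    (8,9)@(17, 19): e=[110,-70,0] → ·  [on edge]
  covered (6 px):
    · · · · · · · · · · ·
    · · · · · · · · · · ·
    · · · · · █ · · · · ·
    · · · · █ █ · · · · ·
    · · · █ █ · · · · · ·
    · · · · █ · · · · · ·
    · · · · · · · · · · ·
    · · · · · · · · · · ·
    · · · · · · · · · · ·
    · · · · · · · · · · ·

Answer: [8,22,50]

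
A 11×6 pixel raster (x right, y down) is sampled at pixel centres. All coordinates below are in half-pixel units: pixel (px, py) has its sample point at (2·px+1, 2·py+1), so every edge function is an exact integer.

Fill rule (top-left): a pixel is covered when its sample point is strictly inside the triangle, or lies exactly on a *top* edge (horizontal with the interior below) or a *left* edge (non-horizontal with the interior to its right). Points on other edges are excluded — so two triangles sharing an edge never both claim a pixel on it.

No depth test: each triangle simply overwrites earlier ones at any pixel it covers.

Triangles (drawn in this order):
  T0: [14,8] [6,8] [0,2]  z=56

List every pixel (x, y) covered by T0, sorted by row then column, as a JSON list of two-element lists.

T0:
  2·area = 48
  edge (14, 8)→(6, 8): d=(-8,0) right/bottom  bias=-1
  edge (6, 8)→(0, 2): d=(-6,-6) top-left  bias=+0
  edge (0, 2)→(14, 8): d=(14,6) right/bottom  bias=-1
    (0,1)@(1, 3): e=[40,0,8] → X  [on edge]
    (1,1)@(3, 3): e=[40,12,-4] → .
    (0,2)@(1, 5): e=[24,-12,36] → .
    (1,2)@(3, 5): e=[24,0,24] → X  [on edge]
    (2,2)@(5, 5): e=[24,12,12] → X
    (3,2)@(7, 5): e=[24,24,0] → .  [on edge]
    (1,3)@(3, 7): e=[8,-12,52] → .
    (2,3)@(5, 7): e=[8,0,40] → X  [on edge]
    (3,3)@(7, 7): e=[8,12,28] → X
    (4,3)@(9, 7): e=[8,24,16] → X
    (5,3)@(11, 7): e=[8,36,4] → X
    (6,3)@(13, 7): e=[8,48,-8] → .
    (3,4)@(7, 9): e=[-8,0,56] → .  [on edge]
    (4,5)@(9, 11): e=[-24,0,72] → .  [on edge]
    (10,5)@(21, 11): e=[-24,72,0] → .  [on edge]
  covered (7 px):
    . . . . . . . . . . .
    X . . . . . . . . . .
    . X X . . . . . . . .
    . . X X X X . . . . .
    . . . . . . . . . . .
    . . . . . . . . . . .

Final: [[0,1],[1,2],[2,2],[2,3],[3,3],[4,3],[5,3]]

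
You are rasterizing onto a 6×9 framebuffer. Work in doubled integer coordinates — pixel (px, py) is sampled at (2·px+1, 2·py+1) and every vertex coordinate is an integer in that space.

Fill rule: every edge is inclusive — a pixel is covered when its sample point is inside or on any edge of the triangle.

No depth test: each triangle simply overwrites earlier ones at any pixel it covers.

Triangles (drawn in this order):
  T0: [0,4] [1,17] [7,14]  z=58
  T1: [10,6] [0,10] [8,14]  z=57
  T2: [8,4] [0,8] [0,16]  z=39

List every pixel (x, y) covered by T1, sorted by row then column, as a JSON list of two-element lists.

T0:
  2·area = 81  (B↔C swapped to make it positive)
  edge (0, 4)→(7, 14): d=(7,10) inclusive
  edge (7, 14)→(1, 17): d=(-6,3) inclusive
  edge (1, 17)→(0, 4): d=(-1,-13) inclusive
    (0,3)@(1, 7): e=[11,60,10] → █
    (1,3)@(3, 7): e=[-9,54,36] → ·
    (0,4)@(1, 9): e=[25,48,8] → █
    (1,4)@(3, 9): e=[5,42,34] → █
    (2,4)@(5, 9): e=[-15,36,60] → ·
    (0,5)@(1, 11): e=[39,36,6] → █
    (2,5)@(5, 11): e=[-1,24,58] → ·
    (0,6)@(1, 13): e=[53,24,4] → █
    (2,6)@(5, 13): e=[13,12,56] → █
    (3,6)@(7, 13): e=[-7,6,82] → ·
    (4,6)@(9, 13): e=[-27,0,108] → ·  [on edge]
    (0,7)@(1, 15): e=[67,12,2] → █
    (2,7)@(5, 15): e=[27,0,54] → █  [on edge]
    (0,8)@(1, 17): e=[81,0,0] → █  [on edge]
  covered (12 px):
    · · · · · ·
    · · · · · ·
    · · · · · ·
    █ · · · · ·
    █ █ · · · ·
    █ █ · · · ·
    █ █ █ · · ·
    █ █ █ · · ·
    █ · · · · ·
T1:
  2·area = 72  (B↔C swapped to make it positive)
  edge (10, 6)→(8, 14): d=(-2,8) inclusive
  edge (8, 14)→(0, 10): d=(-8,-4) inclusive
  edge (0, 10)→(10, 6): d=(10,-4) inclusive
    (4,3)@(9, 7): e=[6,60,6] → █
    (5,3)@(11, 7): e=[-10,68,14] → ·
    (1,4)@(3, 9): e=[50,20,2] → █
    (2,4)@(5, 9): e=[34,28,10] → █
    (3,4)@(7, 9): e=[18,36,18] → █
    (5,4)@(11, 9): e=[-14,52,34] → ·
    (1,5)@(3, 11): e=[46,4,22] → █
    (4,5)@(9, 11): e=[-2,28,46] → ·
    (1,6)@(3, 13): e=[42,-12,42] → ·
    (2,6)@(5, 13): e=[26,-4,50] → ·
    (3,6)@(7, 13): e=[10,4,58] → █
    (4,6)@(9, 13): e=[-6,12,66] → ·
  covered (9 px):
    · · · · · ·
    · · · · · ·
    · · · · · ·
    · · · · █ ·
    · █ █ █ █ ·
    · █ █ █ · ·
    · · · █ · ·
    · · · · · ·
    · · · · · ·
T2:
  2·area = 64  (B↔C swapped to make it positive)
  edge (8, 4)→(0, 16): d=(-8,12) inclusive
  edge (0, 16)→(0, 8): d=(0,-8) inclusive
  edge (0, 8)→(8, 4): d=(8,-4) inclusive
    (3,2)@(7, 5): e=[4,56,4] → █
    (4,2)@(9, 5): e=[-20,72,12] → ·
    (1,3)@(3, 7): e=[36,24,4] → █
    (2,3)@(5, 7): e=[12,40,12] → █
    (3,3)@(7, 7): e=[-12,56,20] → ·
    (0,4)@(1, 9): e=[44,8,12] → █
    (2,4)@(5, 9): e=[-4,40,28] → ·
    (0,5)@(1, 11): e=[28,8,28] → █
    (2,5)@(5, 11): e=[-20,40,44] → ·
    (0,6)@(1, 13): e=[12,8,44] → █
    (1,6)@(3, 13): e=[-12,24,52] → ·
    (0,7)@(1, 15): e=[-4,8,60] → ·
  covered (8 px):
    · · · · · ·
    · · · · · ·
    · · · █ · ·
    · █ █ · · ·
    █ █ · · · ·
    █ █ · · · ·
    █ · · · · ·
    · · · · · ·
    · · · · · ·

Final: [[4,3],[1,4],[2,4],[3,4],[4,4],[1,5],[2,5],[3,5],[3,6]]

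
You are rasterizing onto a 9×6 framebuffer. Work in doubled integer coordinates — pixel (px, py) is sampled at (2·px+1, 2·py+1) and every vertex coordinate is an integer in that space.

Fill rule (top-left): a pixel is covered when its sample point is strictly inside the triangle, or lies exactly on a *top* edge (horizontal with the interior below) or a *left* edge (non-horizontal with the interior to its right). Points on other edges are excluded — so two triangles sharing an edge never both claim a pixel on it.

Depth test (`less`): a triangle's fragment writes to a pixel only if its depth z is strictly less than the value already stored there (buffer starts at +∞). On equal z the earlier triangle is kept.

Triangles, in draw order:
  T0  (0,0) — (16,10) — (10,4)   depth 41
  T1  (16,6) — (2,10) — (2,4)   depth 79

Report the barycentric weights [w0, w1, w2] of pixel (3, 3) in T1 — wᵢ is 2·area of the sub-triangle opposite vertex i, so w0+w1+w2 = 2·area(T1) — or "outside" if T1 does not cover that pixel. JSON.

T0:
  2·area = 36  (B↔C swapped to make it positive)
  edge (0, 0)→(10, 4): d=(10,4) right/bottom  bias=-1
  edge (10, 4)→(16, 10): d=(6,6) right/bottom  bias=-1
  edge (16, 10)→(0, 0): d=(-16,-10) top-left  bias=+0
    (3,0)@(7, 1): e=[-18,0,54] → .  [on edge]
    (2,1)@(5, 3): e=[10,24,2] → X
    (3,1)@(7, 3): e=[2,12,22] → X
    (4,1)@(9, 3): e=[-6,0,42] → .  [on edge]
    (2,2)@(5, 5): e=[30,36,-30] → .
    (3,2)@(7, 5): e=[22,24,-10] → .
    (4,2)@(9, 5): e=[14,12,10] → X
    (5,2)@(11, 5): e=[6,0,30] → .  [on edge]
    (4,3)@(9, 7): e=[34,24,-22] → .
    (6,3)@(13, 7): e=[18,0,18] → .  [on edge]
    (7,4)@(15, 9): e=[30,0,6] → .  [on edge]
    (8,5)@(17, 11): e=[42,0,-6] → .  [on edge]
  covered (3 px):
    . . . . . . . . .
    . . X X . . . . .
    . . . . X . . . .
    . . . . . . . . .
    . . . . . . . . .
    . . . . . . . . .
T1:
  2·area = 84
  edge (16, 6)→(2, 10): d=(-14,4) right/bottom  bias=-1
  edge (2, 10)→(2, 4): d=(0,-6) top-left  bias=+0
  edge (2, 4)→(16, 6): d=(14,2) right/bottom  bias=-1
    (1,2)@(3, 5): e=[66,6,12] → X
    (2,2)@(5, 5): e=[58,18,8] → X
    (3,2)@(7, 5): e=[50,30,4] → X
    (4,2)@(9, 5): e=[42,42,0] → .  [on edge]
    (1,3)@(3, 7): e=[38,6,40] → X
    (4,3)@(9, 7): e=[14,42,28] → X
    (5,3)@(11, 7): e=[6,54,24] → X
    (6,3)@(13, 7): e=[-2,66,20] → .
    (1,4)@(3, 9): e=[10,6,68] → X
    (3,4)@(7, 9): e=[-6,30,60] → .
    (4,4)@(9, 9): e=[-14,42,56] → .
    (5,4)@(11, 9): e=[-22,54,52] → .
  covered (10 px):
    . . . . . . . . .
    . . . . . . . . .
    . X X X . . . . .
    . X X X X X . . .
    . X X . . . . . .
    . . . . . . . . .

Final: [30,32,22]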